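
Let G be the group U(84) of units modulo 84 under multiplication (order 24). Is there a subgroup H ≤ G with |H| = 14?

No

14 does not divide |G| = 24, so by Lagrange no subgroup of order 14 exists.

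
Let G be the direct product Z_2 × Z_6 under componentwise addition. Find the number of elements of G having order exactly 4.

0

An element (a,b) has order lcm(ord(a), ord(b)); count pairs with lcm equal to 4.
Enumerating gives 0 such elements.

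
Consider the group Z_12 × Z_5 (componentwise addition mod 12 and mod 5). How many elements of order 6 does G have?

An element (a,b) has order lcm(ord(a), ord(b)); count pairs with lcm equal to 6.
Enumerating gives 2 such elements.

2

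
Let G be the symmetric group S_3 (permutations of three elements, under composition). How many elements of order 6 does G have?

No element of G has order 6 (even though 6 | 6).

0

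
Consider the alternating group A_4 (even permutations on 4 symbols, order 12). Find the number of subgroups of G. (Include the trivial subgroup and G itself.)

|G| = 12, so by Lagrange every subgroup order divides 12. Divisors: 1, 2, 3, 4, 6, 12.
Subgroups by order — order 1: 1; order 2: 3; order 3: 4; order 4: 1; order 6: 0; order 12: 1.
Total: 1 + 3 + 4 + 1 + 0 + 1 = 10.

10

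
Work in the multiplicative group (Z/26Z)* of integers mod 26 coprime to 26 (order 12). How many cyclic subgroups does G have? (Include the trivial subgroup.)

6

A cyclic subgroup of order d is generated by each of its φ(d) elements of order d, so the cyclic subgroups of order d number (#elements of order d)/φ(d).
Cyclic subgroups by order — order 1: 1; order 2: 1; order 3: 1; order 4: 1; order 6: 1; order 12: 1.
Total: 6.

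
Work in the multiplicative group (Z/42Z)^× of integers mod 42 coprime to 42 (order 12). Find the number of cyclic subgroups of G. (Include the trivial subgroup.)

Group the elements of G by the cyclic subgroup they generate; each cyclic subgroup of order d accounts for φ(d) elements.
Cyclic subgroups by order — order 1: 1; order 2: 3; order 3: 1; order 6: 3.
Total: 8.

8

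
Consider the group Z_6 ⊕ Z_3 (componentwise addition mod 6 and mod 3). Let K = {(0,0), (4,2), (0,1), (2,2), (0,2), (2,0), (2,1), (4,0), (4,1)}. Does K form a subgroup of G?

|K| = 9 divides |G| = 18, consistent with Lagrange.
K contains the identity, every element's inverse is in K, and K is closed under +: it is a subgroup.

Yes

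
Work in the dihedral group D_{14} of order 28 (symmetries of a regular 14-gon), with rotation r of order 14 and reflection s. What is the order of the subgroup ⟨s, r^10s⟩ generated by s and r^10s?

14

|⟨s⟩| = 2 and |⟨r^10s⟩| = 2, so |H| is a multiple of lcm(2, 2) = 2 and divides |G| = 28.
Closing under the operation: H = {e, r^2, r^4, r^6, r^8, r^10, r^12, s, r^2s, r^4s, r^6s, r^8s, r^10s, r^12s}, so |H| = 14.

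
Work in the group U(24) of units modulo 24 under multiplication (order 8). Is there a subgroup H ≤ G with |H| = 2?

Yes

2 | 8. A subgroup of order 2 is {1, 11}.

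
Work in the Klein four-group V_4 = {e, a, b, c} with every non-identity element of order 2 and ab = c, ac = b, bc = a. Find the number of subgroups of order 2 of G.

|G| = 4 and 2 | 4, so subgroups of order 2 are possible by Lagrange.
The subgroups of order 2 are: {e, a}; {e, b}; {e, c}.
So G has 3 subgroups of order 2.

3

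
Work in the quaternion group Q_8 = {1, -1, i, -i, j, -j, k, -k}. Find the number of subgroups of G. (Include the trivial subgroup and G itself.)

6

|G| = 8, so by Lagrange every subgroup order divides 8. Divisors: 1, 2, 4, 8.
Subgroups by order — order 1: 1; order 2: 1; order 4: 3; order 8: 1.
Total: 1 + 1 + 3 + 1 = 6.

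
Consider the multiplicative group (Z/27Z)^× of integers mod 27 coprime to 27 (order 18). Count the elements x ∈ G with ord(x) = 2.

1

The elements of order 2 are: 26.
That's 1.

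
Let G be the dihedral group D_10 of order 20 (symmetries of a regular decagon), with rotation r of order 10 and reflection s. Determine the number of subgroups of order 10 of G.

3

|G| = 20 and 10 | 20, so subgroups of order 10 are possible by Lagrange.
The subgroups of order 10 are: {e, r, r^2, r^3, r^4, r^5, r^6, r^7, r^8, r^9}; {e, r^2, r^4, r^6, r^8, s, r^2s, r^4s, r^6s, r^8s}; {e, r^2, r^4, r^6, r^8, rs, r^3s, r^5s, r^7s, r^9s}.
So G has 3 subgroups of order 10.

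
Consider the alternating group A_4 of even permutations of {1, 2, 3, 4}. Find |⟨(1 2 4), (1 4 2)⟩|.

|⟨(1 2 4)⟩| = 3 and |⟨(1 4 2)⟩| = 3, so |H| is a multiple of lcm(3, 3) = 3 and divides |G| = 12.
Closing under the operation: H = {e, (1 2 4), (1 4 2)}, so |H| = 3.

3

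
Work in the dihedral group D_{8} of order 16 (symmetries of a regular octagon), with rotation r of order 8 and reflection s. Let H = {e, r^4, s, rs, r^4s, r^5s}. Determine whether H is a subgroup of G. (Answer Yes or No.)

|H| = 6 does not divide |G| = 16, so by Lagrange H is not a subgroup.

No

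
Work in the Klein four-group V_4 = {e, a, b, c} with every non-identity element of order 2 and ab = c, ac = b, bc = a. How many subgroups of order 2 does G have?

3

|G| = 4 and 2 | 4, so subgroups of order 2 are possible by Lagrange.
The subgroups of order 2 are: {e, a}; {e, b}; {e, c}.
So G has 3 subgroups of order 2.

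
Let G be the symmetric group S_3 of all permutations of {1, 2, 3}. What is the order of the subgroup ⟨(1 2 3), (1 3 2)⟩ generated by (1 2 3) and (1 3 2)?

3

|⟨(1 2 3)⟩| = 3 and |⟨(1 3 2)⟩| = 3, so |H| is a multiple of lcm(3, 3) = 3 and divides |G| = 6.
Closing under the operation: H = {e, (1 2 3), (1 3 2)}, so |H| = 3.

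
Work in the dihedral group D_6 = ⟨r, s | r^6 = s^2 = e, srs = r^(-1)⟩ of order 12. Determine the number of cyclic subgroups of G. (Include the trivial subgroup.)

Each element a generates a cyclic subgroup ⟨a⟩; distinct elements may generate the same one (a cyclic group of order d has φ(d) generators).
Cyclic subgroups by order — order 1: 1; order 2: 7; order 3: 1; order 6: 1.
Total: 10.

10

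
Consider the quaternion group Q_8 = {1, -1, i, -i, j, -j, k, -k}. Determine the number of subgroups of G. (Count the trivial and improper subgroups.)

6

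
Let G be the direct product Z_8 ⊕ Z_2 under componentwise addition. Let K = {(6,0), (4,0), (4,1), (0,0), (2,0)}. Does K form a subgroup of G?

|K| = 5 does not divide |G| = 16, so by Lagrange K is not a subgroup.

No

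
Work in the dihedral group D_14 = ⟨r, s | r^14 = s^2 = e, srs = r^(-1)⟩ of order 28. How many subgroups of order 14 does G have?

|G| = 28 and 14 | 28, so subgroups of order 14 are possible by Lagrange.
The subgroups of order 14 are: {e, r, r^2, r^3, r^4, r^5, r^6, r^7, r^8, r^9, r^10, r^11, r^12, r^13}; {e, r^2, r^4, r^6, r^8, r^10, r^12, s, r^2s, r^4s, r^6s, r^8s, r^10s, r^12s}; {e, r^2, r^4, r^6, r^8, r^10, r^12, rs, r^3s, r^5s, r^7s, r^9s, r^11s, r^13s}.
So G has 3 subgroups of order 14.

3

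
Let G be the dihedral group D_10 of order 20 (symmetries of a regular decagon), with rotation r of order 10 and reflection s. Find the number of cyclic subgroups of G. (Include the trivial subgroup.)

14

A cyclic subgroup of order d is generated by each of its φ(d) elements of order d, so the cyclic subgroups of order d number (#elements of order d)/φ(d).
Cyclic subgroups by order — order 1: 1; order 2: 11; order 5: 1; order 10: 1.
Total: 14.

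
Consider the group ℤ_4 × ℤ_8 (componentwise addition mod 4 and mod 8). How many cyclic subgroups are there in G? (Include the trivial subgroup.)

14

Each element a generates a cyclic subgroup ⟨a⟩; distinct elements may generate the same one (a cyclic group of order d has φ(d) generators).
Cyclic subgroups by order — order 1: 1; order 2: 3; order 4: 6; order 8: 4.
Total: 14.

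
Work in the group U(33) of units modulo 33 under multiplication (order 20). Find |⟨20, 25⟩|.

|⟨20⟩| = 10 and |⟨25⟩| = 5, so |H| is a multiple of lcm(10, 5) = 10 and divides |G| = 20.
Closing under the operation: H = {1, 4, 5, 14, 16, 20, 23, 25, 26, 31}, so |H| = 10.

10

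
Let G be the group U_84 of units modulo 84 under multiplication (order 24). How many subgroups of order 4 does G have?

7

|G| = 24 and 4 | 24, so subgroups of order 4 are possible by Lagrange.
The subgroups of order 4 are: {1, 13, 29, 41}; {1, 13, 43, 55}; {1, 13, 71, 83}; {1, 29, 43, 71}; … (7 in all).
So G has 7 subgroups of order 4.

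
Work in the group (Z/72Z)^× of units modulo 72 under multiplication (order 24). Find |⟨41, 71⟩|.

|⟨41⟩| = 6 and |⟨71⟩| = 2, so |H| is a multiple of lcm(6, 2) = 6 and divides |G| = 24.
Closing under the operation: H = {1, 7, 17, 23, 25, 31, 41, 47, 49, 55, 65, 71}, so |H| = 12.

12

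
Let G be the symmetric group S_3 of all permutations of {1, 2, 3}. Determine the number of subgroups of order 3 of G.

1

|G| = 6 and 3 | 6, so subgroups of order 3 are possible by Lagrange.
The subgroups of order 3 are: {e, (1 2 3), (1 3 2)}.
So G has 1 subgroup of order 3.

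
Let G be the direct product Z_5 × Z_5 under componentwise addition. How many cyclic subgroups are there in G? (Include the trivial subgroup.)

Group the elements of G by the cyclic subgroup they generate; each cyclic subgroup of order d accounts for φ(d) elements.
Cyclic subgroups by order — order 1: 1; order 5: 6.
Total: 7.

7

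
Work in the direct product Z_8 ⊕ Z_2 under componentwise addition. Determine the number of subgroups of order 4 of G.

3

|G| = 16 and 4 | 16, so subgroups of order 4 are possible by Lagrange.
The subgroups of order 4 are: {(0,0), (0,1), (4,0), (4,1)}; {(0,0), (2,0), (4,0), (6,0)}; {(0,0), (2,1), (4,0), (6,1)}.
So G has 3 subgroups of order 4.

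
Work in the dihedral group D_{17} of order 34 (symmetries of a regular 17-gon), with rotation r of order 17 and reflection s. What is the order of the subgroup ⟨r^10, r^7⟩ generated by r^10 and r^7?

17

|⟨r^10⟩| = 17 and |⟨r^7⟩| = 17, so |H| is a multiple of lcm(17, 17) = 17 and divides |G| = 34.
Closing under the operation: H = {e, r, r^2, r^3, r^4, r^5, r^6, r^7, r^8, r^9, r^10, r^11, r^12, r^13, r^14, r^15, r^16}, so |H| = 17.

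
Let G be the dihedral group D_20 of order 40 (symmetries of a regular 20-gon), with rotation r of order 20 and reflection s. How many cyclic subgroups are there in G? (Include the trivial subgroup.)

26

A cyclic subgroup of order d is generated by each of its φ(d) elements of order d, so the cyclic subgroups of order d number (#elements of order d)/φ(d).
Cyclic subgroups by order — order 1: 1; order 2: 21; order 4: 1; order 5: 1; order 10: 1; order 20: 1.
Total: 26.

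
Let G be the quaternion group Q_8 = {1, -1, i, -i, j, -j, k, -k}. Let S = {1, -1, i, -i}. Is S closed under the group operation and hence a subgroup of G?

Yes

|S| = 4 divides |G| = 8, consistent with Lagrange.
S contains the identity, every element's inverse is in S, and S is closed under ·: it is a subgroup.
In fact S = ⟨-i⟩.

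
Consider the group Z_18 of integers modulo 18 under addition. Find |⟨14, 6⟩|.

9

|⟨14⟩| = 9 and |⟨6⟩| = 3, so |H| is a multiple of lcm(9, 3) = 9 and divides |G| = 18.
Closing under the operation: H = {0, 2, 4, 6, 8, 10, 12, 14, 16}, so |H| = 9.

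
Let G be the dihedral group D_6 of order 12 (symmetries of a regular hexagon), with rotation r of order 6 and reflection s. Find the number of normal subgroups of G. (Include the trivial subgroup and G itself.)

G has 16 subgroups. Checking conjugation-invariance by order — order 1: 1/1 normal; order 2: 1/7 normal; order 3: 1/1 normal; order 4: 0/3 normal; order 6: 3/3 normal; order 12: 1/1 normal.
Total normal subgroups: 7.

7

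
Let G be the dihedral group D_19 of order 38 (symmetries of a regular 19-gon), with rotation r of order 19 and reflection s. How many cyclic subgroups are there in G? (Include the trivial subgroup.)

Each element a generates a cyclic subgroup ⟨a⟩; distinct elements may generate the same one (a cyclic group of order d has φ(d) generators).
Cyclic subgroups by order — order 1: 1; order 2: 19; order 19: 1.
Total: 21.

21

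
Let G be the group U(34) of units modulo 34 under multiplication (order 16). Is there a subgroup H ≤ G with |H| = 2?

Yes

2 | 16. A subgroup of order 2 is {1, 33}.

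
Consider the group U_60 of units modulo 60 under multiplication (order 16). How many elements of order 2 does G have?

7

The elements of order 2 are: 11, 19, 29, 31, 41, 49, 59.
That's 7.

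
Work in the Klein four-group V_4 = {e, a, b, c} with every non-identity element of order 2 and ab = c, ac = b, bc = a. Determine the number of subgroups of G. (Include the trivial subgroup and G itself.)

|G| = 4, so by Lagrange every subgroup order divides 4. Divisors: 1, 2, 4.
Subgroups by order — order 1: 1; order 2: 3; order 4: 1.
Total: 1 + 3 + 1 = 5.

5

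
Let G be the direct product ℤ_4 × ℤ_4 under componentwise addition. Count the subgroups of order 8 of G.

|G| = 16 and 8 | 16, so subgroups of order 8 are possible by Lagrange.
The subgroups of order 8 are: {(0,0), (0,1), (0,2), (0,3), (2,0), (2,1), (2,2), (2,3)}; {(0,0), (0,2), (1,0), (1,2), (2,0), (2,2), (3,0), (3,2)}; {(0,0), (0,2), (1,1), (1,3), (2,0), (2,2), (3,1), (3,3)}.
So G has 3 subgroups of order 8.

3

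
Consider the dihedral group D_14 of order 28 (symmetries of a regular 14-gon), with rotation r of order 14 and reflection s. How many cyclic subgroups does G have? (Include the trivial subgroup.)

Each element a generates a cyclic subgroup ⟨a⟩; distinct elements may generate the same one (a cyclic group of order d has φ(d) generators).
Cyclic subgroups by order — order 1: 1; order 2: 15; order 7: 1; order 14: 1.
Total: 18.

18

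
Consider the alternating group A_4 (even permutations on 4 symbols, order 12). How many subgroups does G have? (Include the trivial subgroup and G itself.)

10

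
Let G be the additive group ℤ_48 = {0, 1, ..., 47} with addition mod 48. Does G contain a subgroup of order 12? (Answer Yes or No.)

Yes

12 | 48. A subgroup of order 12 is {0, 4, 8, 12, 16, 20, 24, 28, 32, 36, 40, 44}.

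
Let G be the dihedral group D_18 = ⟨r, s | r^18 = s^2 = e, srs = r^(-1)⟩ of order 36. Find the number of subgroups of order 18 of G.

|G| = 36 and 18 | 36, so subgroups of order 18 are possible by Lagrange.
The subgroups of order 18 are: {e, r, r^2, r^3, r^4, r^5, r^6, r^7, r^8, r^9, r^10, r^11, r^12, r^13, r^14, r^15, r^16, r^17}; {e, r^2, r^4, r^6, r^8, r^10, r^12, r^14, r^16, s, r^2s, r^4s, r^6s, r^8s, r^10s, r^12s, r^14s, r^16s}; {e, r^2, r^4, r^6, r^8, r^10, r^12, r^14, r^16, rs, r^3s, r^5s, r^7s, r^9s, r^11s, r^13s, r^15s, r^17s}.
So G has 3 subgroups of order 18.

3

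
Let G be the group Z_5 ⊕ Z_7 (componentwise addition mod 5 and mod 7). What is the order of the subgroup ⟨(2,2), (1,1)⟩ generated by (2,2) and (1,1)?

35

|⟨(2,2)⟩| = 35 and |⟨(1,1)⟩| = 35, so |H| is a multiple of lcm(35, 35) = 35 and divides |G| = 35.
Closing {(2,2), (1,1)} under the group operation gives all of G, so |H| = 35.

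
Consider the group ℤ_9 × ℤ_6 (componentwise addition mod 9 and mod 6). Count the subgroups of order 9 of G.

4

|G| = 54 and 9 | 54, so subgroups of order 9 are possible by Lagrange.
The subgroups of order 9 are: {(0,0), (0,2), (0,4), (3,0), (3,2), (3,4), (6,0), (6,2), (6,4)}; {(0,0), (1,0), (2,0), (3,0), (4,0), (5,0), (6,0), (7,0), (8,0)}; {(0,0), (1,2), (2,4), (3,0), (4,2), (5,4), (6,0), (7,2), (8,4)}; {(0,0), (1,4), (2,2), (3,0), (4,4), (5,2), (6,0), (7,4), (8,2)}.
So G has 4 subgroups of order 9.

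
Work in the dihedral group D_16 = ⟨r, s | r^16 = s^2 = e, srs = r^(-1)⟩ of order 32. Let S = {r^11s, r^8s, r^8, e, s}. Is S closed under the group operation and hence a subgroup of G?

|S| = 5 does not divide |G| = 32, so by Lagrange S is not a subgroup.

No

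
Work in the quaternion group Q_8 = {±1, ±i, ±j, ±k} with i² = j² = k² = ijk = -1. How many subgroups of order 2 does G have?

|G| = 8 and 2 | 8, so subgroups of order 2 are possible by Lagrange.
The subgroups of order 2 are: {1, -1}.
So G has 1 subgroup of order 2.

1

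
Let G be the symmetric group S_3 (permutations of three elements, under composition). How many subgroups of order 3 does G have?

|G| = 6 and 3 | 6, so subgroups of order 3 are possible by Lagrange.
The subgroups of order 3 are: {e, (1 2 3), (1 3 2)}.
So G has 1 subgroup of order 3.

1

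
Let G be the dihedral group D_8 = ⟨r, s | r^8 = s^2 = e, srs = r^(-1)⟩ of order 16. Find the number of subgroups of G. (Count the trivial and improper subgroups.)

|G| = 16, so by Lagrange every subgroup order divides 16. Divisors: 1, 2, 4, 8, 16.
Subgroups by order — order 1: 1; order 2: 9; order 4: 5; order 8: 3; order 16: 1.
Total: 1 + 9 + 5 + 3 + 1 = 19.

19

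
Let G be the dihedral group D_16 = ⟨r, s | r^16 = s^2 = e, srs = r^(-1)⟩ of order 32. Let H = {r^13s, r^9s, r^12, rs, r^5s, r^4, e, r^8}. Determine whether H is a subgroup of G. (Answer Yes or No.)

|H| = 8 divides |G| = 32, consistent with Lagrange.
H contains the identity, every element's inverse is in H, and H is closed under ·: it is a subgroup.

Yes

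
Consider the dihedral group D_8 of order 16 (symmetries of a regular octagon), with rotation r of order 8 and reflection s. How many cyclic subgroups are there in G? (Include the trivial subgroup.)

12

Each element a generates a cyclic subgroup ⟨a⟩; distinct elements may generate the same one (a cyclic group of order d has φ(d) generators).
Cyclic subgroups by order — order 1: 1; order 2: 9; order 4: 1; order 8: 1.
Total: 12.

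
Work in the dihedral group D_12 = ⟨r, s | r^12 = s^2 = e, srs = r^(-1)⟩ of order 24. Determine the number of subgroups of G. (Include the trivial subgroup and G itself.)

34

|G| = 24, so by Lagrange every subgroup order divides 24. Divisors: 1, 2, 3, 4, 6, 8, 12, 24.
Subgroups by order — order 1: 1; order 2: 13; order 3: 1; order 4: 7; order 6: 5; order 8: 3; order 12: 3; order 24: 1.
Total: 1 + 13 + 1 + 7 + 5 + 3 + 3 + 1 = 34.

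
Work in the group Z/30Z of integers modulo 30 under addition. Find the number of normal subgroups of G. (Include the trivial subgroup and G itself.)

8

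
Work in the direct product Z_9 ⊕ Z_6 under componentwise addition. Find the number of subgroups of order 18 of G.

|G| = 54 and 18 | 54, so subgroups of order 18 are possible by Lagrange.
The subgroups of order 18 are: {(0,0), (0,1), (0,2), (0,3), (0,4), (0,5), (3,0), (3,1), (3,2), (3,3), (3,4), (3,5), (6,0), (6,1), (6,2), (6,3), (6,4), (6,5)}; {(0,0), (0,3), (1,0), (1,3), (2,0), (2,3), (3,0), (3,3), (4,0), (4,3), (5,0), (5,3), (6,0), (6,3), (7,0), (7,3), (8,0), (8,3)}; {(0,0), (0,3), (1,1), (1,4), (2,2), (2,5), (3,0), (3,3), (4,1), (4,4), (5,2), (5,5), (6,0), (6,3), (7,1), (7,4), (8,2), (8,5)}; {(0,0), (0,3), (1,2), (1,5), (2,1), (2,4), (3,0), (3,3), (4,2), (4,5), (5,1), (5,4), (6,0), (6,3), (7,2), (7,5), (8,1), (8,4)}.
So G has 4 subgroups of order 18.

4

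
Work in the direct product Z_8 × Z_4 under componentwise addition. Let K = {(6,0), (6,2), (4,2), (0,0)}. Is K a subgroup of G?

No

(6,2) ∈ K but its inverse (2,2) ∉ K, so K is not a subgroup.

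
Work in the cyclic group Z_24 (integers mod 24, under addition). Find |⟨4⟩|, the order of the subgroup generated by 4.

In Z_24, the order of an element a is n/gcd(a, n).
gcd(4, 24) = 4, so |⟨4⟩| = 24/4 = 6.

6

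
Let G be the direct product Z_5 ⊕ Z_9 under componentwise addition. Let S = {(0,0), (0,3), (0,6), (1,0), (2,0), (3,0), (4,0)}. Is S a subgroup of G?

|S| = 7 does not divide |G| = 45, so by Lagrange S is not a subgroup.

No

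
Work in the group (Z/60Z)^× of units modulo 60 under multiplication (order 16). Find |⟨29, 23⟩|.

|⟨29⟩| = 2 and |⟨23⟩| = 4, so |H| is a multiple of lcm(2, 4) = 4 and divides |G| = 16.
Closing under the operation: H = {1, 7, 23, 29, 41, 43, 47, 49}, so |H| = 8.

8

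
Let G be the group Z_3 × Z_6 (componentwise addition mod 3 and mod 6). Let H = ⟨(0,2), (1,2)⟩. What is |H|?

9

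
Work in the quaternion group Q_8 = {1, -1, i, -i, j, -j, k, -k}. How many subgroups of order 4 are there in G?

3

|G| = 8 and 4 | 8, so subgroups of order 4 are possible by Lagrange.
The subgroups of order 4 are: {1, -1, i, -i}; {1, -1, j, -j}; {1, -1, k, -k}.
So G has 3 subgroups of order 4.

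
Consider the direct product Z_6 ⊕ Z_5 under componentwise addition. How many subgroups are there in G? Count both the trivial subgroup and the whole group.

8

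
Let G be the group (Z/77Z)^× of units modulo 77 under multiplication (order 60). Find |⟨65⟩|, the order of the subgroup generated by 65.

Compute successive powers of 65 mod 77: 65, 67, 43, 23, 32, 1; 65^6 ≡ 1 (mod 77).
So |⟨65⟩| = 6.

6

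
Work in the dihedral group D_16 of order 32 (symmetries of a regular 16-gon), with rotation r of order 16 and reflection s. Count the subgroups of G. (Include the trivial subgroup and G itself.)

36

|G| = 32, so by Lagrange every subgroup order divides 32. Divisors: 1, 2, 4, 8, 16, 32.
Subgroups by order — order 1: 1; order 2: 17; order 4: 9; order 8: 5; order 16: 3; order 32: 1.
Total: 1 + 17 + 9 + 5 + 3 + 1 = 36.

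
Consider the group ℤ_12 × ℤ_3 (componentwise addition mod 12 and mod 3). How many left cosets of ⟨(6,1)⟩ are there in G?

|⟨(6,1)⟩| = 6 and |G| = 36.
By Lagrange, [G : H] = |G|/|H| = 36/6 = 6.

6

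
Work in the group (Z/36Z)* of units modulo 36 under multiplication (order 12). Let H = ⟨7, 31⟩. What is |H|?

|⟨7⟩| = 6 and |⟨31⟩| = 6, so |H| is a multiple of lcm(6, 6) = 6 and divides |G| = 12.
Closing under the operation: H = {1, 7, 13, 19, 25, 31}, so |H| = 6.

6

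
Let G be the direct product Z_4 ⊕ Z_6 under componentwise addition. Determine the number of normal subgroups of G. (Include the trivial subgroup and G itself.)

G is abelian, so every subgroup is normal.
G has 16 subgroups in total, hence 16 normal subgroups.

16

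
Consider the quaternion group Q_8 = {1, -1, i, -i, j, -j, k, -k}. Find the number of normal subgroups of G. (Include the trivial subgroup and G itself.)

6

G has 6 subgroups. Checking conjugation-invariance by order — order 1: 1/1 normal; order 2: 1/1 normal; order 4: 3/3 normal; order 8: 1/1 normal.
Total normal subgroups: 6.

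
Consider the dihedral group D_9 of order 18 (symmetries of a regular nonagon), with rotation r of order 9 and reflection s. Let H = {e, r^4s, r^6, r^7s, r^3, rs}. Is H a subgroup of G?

|H| = 6 divides |G| = 18, consistent with Lagrange.
H contains the identity, every element's inverse is in H, and H is closed under ·: it is a subgroup.

Yes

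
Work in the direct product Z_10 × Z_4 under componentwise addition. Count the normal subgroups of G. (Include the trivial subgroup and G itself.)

16

G is abelian, so every subgroup is normal.
G has 16 subgroups in total, hence 16 normal subgroups.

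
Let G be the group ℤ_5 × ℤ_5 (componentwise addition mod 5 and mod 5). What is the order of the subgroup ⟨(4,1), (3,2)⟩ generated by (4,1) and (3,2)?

|⟨(4,1)⟩| = 5 and |⟨(3,2)⟩| = 5, so |H| is a multiple of lcm(5, 5) = 5 and divides |G| = 25.
Closing under the operation: H = {(0,0), (1,4), (2,3), (3,2), (4,1)}, so |H| = 5.

5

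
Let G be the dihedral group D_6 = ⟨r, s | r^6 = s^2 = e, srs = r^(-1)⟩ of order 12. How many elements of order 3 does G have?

The elements of order 3 are: r^2, r^4.
That's 2.

2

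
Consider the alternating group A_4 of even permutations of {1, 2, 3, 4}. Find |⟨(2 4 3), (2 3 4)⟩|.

|⟨(2 4 3)⟩| = 3 and |⟨(2 3 4)⟩| = 3, so |H| is a multiple of lcm(3, 3) = 3 and divides |G| = 12.
Closing under the operation: H = {e, (2 3 4), (2 4 3)}, so |H| = 3.

3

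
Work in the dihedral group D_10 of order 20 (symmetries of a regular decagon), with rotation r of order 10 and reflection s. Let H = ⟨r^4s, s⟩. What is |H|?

|⟨r^4s⟩| = 2 and |⟨s⟩| = 2, so |H| is a multiple of lcm(2, 2) = 2 and divides |G| = 20.
Closing under the operation: H = {e, r^2, r^4, r^6, r^8, s, r^2s, r^4s, r^6s, r^8s}, so |H| = 10.

10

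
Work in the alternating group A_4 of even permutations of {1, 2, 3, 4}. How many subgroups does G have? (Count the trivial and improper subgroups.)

|G| = 12, so by Lagrange every subgroup order divides 12. Divisors: 1, 2, 3, 4, 6, 12.
Subgroups by order — order 1: 1; order 2: 3; order 3: 4; order 4: 1; order 6: 0; order 12: 1.
Total: 1 + 3 + 4 + 1 + 0 + 1 = 10.

10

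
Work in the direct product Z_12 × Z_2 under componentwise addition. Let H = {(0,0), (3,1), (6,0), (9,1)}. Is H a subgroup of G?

|H| = 4 divides |G| = 24, consistent with Lagrange.
H contains the identity, every element's inverse is in H, and H is closed under +: it is a subgroup.
In fact H = ⟨(3,1)⟩.

Yes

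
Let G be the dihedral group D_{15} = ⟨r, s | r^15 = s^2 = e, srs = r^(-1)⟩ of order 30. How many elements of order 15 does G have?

The elements of order 15 are: r, r^2, r^4, r^7, r^8, r^11, r^13, r^14.
That's 8.

8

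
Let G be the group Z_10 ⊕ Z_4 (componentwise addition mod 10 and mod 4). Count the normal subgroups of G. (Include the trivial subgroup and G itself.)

16

G is abelian, so every subgroup is normal.
G has 16 subgroups in total, hence 16 normal subgroups.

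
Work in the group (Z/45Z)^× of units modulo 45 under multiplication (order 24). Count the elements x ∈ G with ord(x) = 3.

2

The elements of order 3 are: 16, 31.
That's 2.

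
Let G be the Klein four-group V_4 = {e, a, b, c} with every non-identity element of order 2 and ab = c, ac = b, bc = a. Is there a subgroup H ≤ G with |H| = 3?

3 does not divide |G| = 4, so by Lagrange no subgroup of order 3 exists.

No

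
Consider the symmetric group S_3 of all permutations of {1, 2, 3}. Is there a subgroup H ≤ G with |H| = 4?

4 does not divide |G| = 6, so by Lagrange no subgroup of order 4 exists.

No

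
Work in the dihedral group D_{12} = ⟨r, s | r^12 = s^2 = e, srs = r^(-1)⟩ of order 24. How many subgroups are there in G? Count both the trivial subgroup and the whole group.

34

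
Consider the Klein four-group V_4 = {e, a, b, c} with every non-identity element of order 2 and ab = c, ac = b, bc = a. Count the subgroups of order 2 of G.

|G| = 4 and 2 | 4, so subgroups of order 2 are possible by Lagrange.
The subgroups of order 2 are: {e, a}; {e, b}; {e, c}.
So G has 3 subgroups of order 2.

3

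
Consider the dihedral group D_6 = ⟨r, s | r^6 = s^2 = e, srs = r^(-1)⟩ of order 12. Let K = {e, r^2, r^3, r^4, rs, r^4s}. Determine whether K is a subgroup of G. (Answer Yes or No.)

Closure fails: r^4 · r^4s = r^2s ∉ K. So K is not a subgroup.

No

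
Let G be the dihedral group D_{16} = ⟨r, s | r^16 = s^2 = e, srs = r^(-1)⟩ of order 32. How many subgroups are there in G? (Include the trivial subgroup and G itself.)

|G| = 32, so by Lagrange every subgroup order divides 32. Divisors: 1, 2, 4, 8, 16, 32.
Subgroups by order — order 1: 1; order 2: 17; order 4: 9; order 8: 5; order 16: 3; order 32: 1.
Total: 1 + 17 + 9 + 5 + 3 + 1 = 36.

36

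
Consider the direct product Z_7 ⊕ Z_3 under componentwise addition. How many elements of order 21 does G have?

12

An element (a,b) has order lcm(ord(a), ord(b)); count pairs with lcm equal to 21.
Enumerating gives 12 such elements.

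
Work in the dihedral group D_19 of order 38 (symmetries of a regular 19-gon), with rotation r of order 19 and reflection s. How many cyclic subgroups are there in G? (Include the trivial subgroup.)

21

Each element a generates a cyclic subgroup ⟨a⟩; distinct elements may generate the same one (a cyclic group of order d has φ(d) generators).
Cyclic subgroups by order — order 1: 1; order 2: 19; order 19: 1.
Total: 21.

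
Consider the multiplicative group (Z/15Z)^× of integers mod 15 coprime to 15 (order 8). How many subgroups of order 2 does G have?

3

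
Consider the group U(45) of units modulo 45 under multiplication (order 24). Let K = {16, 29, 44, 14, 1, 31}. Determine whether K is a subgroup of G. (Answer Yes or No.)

Yes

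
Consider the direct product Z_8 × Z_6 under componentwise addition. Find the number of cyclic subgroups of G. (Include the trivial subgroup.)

16

Each element a generates a cyclic subgroup ⟨a⟩; distinct elements may generate the same one (a cyclic group of order d has φ(d) generators).
Cyclic subgroups by order — order 1: 1; order 2: 3; order 3: 1; order 4: 2; order 6: 3; order 8: 2; order 12: 2; order 24: 2.
Total: 16.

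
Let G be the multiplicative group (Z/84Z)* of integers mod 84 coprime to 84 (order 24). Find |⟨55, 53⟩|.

12

|⟨55⟩| = 2 and |⟨53⟩| = 6, so |H| is a multiple of lcm(2, 6) = 6 and divides |G| = 24.
Closing under the operation: H = {1, 19, 25, 29, 31, 37, 47, 53, 55, 59, 65, 83}, so |H| = 12.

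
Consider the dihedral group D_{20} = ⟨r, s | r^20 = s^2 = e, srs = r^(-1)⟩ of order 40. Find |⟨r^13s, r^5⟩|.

8

|⟨r^13s⟩| = 2 and |⟨r^5⟩| = 4, so |H| is a multiple of lcm(2, 4) = 4 and divides |G| = 40.
Closing under the operation: H = {e, r^5, r^10, r^15, r^3s, r^8s, r^13s, r^18s}, so |H| = 8.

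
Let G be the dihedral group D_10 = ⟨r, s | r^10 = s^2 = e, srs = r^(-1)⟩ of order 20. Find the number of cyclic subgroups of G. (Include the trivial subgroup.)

Group the elements of G by the cyclic subgroup they generate; each cyclic subgroup of order d accounts for φ(d) elements.
Cyclic subgroups by order — order 1: 1; order 2: 11; order 5: 1; order 10: 1.
Total: 14.

14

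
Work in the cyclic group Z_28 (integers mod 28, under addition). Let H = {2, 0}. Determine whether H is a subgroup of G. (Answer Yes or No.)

2 ∈ H but its inverse 26 ∉ H, so H is not a subgroup.

No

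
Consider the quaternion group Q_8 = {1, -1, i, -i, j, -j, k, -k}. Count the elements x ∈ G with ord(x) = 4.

The elements of order 4 are: i, -i, j, -j, k, -k.
That's 6.

6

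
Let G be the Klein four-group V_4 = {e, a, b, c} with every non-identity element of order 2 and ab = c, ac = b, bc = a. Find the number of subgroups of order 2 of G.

|G| = 4 and 2 | 4, so subgroups of order 2 are possible by Lagrange.
The subgroups of order 2 are: {e, a}; {e, b}; {e, c}.
So G has 3 subgroups of order 2.

3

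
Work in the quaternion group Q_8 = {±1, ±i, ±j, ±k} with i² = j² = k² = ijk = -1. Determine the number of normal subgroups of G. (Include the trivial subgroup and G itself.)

G has 6 subgroups. Checking conjugation-invariance by order — order 1: 1/1 normal; order 2: 1/1 normal; order 4: 3/3 normal; order 8: 1/1 normal.
Total normal subgroups: 6.

6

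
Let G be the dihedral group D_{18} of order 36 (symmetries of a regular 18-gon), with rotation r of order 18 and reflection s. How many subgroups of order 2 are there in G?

|G| = 36 and 2 | 36, so subgroups of order 2 are possible by Lagrange.
The subgroups of order 2 are: {e, r^10s}; {e, r^11s}; {e, r^12s}; {e, r^13s}; … (19 in all).
So G has 19 subgroups of order 2.

19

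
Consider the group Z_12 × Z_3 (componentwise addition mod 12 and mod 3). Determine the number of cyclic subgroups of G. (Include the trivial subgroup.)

15

A cyclic subgroup of order d is generated by each of its φ(d) elements of order d, so the cyclic subgroups of order d number (#elements of order d)/φ(d).
Cyclic subgroups by order — order 1: 1; order 2: 1; order 3: 4; order 4: 1; order 6: 4; order 12: 4.
Total: 15.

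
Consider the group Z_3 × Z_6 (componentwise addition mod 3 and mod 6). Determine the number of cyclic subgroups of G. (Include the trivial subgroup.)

Each element a generates a cyclic subgroup ⟨a⟩; distinct elements may generate the same one (a cyclic group of order d has φ(d) generators).
Cyclic subgroups by order — order 1: 1; order 2: 1; order 3: 4; order 6: 4.
Total: 10.

10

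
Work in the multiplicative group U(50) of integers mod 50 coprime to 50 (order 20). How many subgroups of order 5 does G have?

1

|G| = 20 and 5 | 20, so subgroups of order 5 are possible by Lagrange.
The subgroups of order 5 are: {1, 11, 21, 31, 41}.
So G has 1 subgroup of order 5.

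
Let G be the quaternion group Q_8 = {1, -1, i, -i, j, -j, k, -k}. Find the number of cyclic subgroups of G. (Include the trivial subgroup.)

A cyclic subgroup of order d is generated by each of its φ(d) elements of order d, so the cyclic subgroups of order d number (#elements of order d)/φ(d).
Cyclic subgroups by order — order 1: 1; order 2: 1; order 4: 3.
Total: 5.

5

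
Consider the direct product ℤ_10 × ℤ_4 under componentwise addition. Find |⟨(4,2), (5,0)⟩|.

20

|⟨(4,2)⟩| = 10 and |⟨(5,0)⟩| = 2, so |H| is a multiple of lcm(10, 2) = 10 and divides |G| = 40.
Closing under the operation: H = {(0,0), (0,2), (1,0), (1,2), (2,0), (2,2), (3,0), (3,2), (4,0), (4,2), (5,0), (5,2), (6,0), (6,2), (7,0), (7,2), (8,0), (8,2), (9,0), (9,2)}, so |H| = 20.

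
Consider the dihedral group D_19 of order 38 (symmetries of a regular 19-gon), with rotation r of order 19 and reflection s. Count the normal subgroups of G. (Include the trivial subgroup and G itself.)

G has 22 subgroups. Checking conjugation-invariance by order — order 1: 1/1 normal; order 2: 0/19 normal; order 19: 1/1 normal; order 38: 1/1 normal.
Total normal subgroups: 3.

3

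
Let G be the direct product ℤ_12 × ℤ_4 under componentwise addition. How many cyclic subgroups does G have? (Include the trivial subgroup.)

20

Group the elements of G by the cyclic subgroup they generate; each cyclic subgroup of order d accounts for φ(d) elements.
Cyclic subgroups by order — order 1: 1; order 2: 3; order 3: 1; order 4: 6; order 6: 3; order 12: 6.
Total: 20.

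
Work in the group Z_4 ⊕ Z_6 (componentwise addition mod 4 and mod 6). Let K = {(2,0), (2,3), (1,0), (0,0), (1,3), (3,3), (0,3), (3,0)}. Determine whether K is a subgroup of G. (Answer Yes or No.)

Yes

|K| = 8 divides |G| = 24, consistent with Lagrange.
K contains the identity, every element's inverse is in K, and K is closed under +: it is a subgroup.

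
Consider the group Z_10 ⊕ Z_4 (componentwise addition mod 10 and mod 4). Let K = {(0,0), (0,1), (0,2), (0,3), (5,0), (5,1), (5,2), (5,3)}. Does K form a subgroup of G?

Yes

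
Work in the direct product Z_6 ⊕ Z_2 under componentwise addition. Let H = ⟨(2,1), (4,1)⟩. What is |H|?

6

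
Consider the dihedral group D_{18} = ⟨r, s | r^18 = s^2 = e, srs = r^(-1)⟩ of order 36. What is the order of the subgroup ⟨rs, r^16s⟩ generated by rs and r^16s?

|⟨rs⟩| = 2 and |⟨r^16s⟩| = 2, so |H| is a multiple of lcm(2, 2) = 2 and divides |G| = 36.
Closing under the operation: H = {e, r^3, r^6, r^9, r^12, r^15, rs, r^4s, r^7s, r^10s, r^13s, r^16s}, so |H| = 12.

12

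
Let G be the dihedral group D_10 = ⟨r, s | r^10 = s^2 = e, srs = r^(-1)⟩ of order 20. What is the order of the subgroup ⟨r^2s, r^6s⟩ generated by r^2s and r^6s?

10

|⟨r^2s⟩| = 2 and |⟨r^6s⟩| = 2, so |H| is a multiple of lcm(2, 2) = 2 and divides |G| = 20.
Closing under the operation: H = {e, r^2, r^4, r^6, r^8, s, r^2s, r^4s, r^6s, r^8s}, so |H| = 10.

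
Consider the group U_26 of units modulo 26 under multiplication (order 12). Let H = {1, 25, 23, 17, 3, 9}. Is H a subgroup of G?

|H| = 6 divides |G| = 12, consistent with Lagrange.
H contains the identity, every element's inverse is in H, and H is closed under ·: it is a subgroup.
In fact H = ⟨17⟩.

Yes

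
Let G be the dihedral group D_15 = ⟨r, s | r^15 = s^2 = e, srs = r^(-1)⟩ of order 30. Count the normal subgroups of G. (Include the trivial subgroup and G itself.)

G has 28 subgroups. Checking conjugation-invariance by order — order 1: 1/1 normal; order 2: 0/15 normal; order 3: 1/1 normal; order 5: 1/1 normal; order 6: 0/5 normal; order 10: 0/3 normal; order 15: 1/1 normal; order 30: 1/1 normal.
Total normal subgroups: 5.

5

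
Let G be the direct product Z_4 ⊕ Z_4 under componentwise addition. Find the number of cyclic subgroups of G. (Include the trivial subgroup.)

Group the elements of G by the cyclic subgroup they generate; each cyclic subgroup of order d accounts for φ(d) elements.
Cyclic subgroups by order — order 1: 1; order 2: 3; order 4: 6.
Total: 10.

10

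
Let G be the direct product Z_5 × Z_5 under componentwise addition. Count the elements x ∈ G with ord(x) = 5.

An element (a,b) has order lcm(ord(a), ord(b)); count pairs with lcm equal to 5.
Enumerating gives 24 such elements.

24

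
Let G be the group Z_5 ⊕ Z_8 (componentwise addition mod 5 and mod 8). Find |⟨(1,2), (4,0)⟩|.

|⟨(1,2)⟩| = 20 and |⟨(4,0)⟩| = 5, so |H| is a multiple of lcm(20, 5) = 20 and divides |G| = 40.
Closing under the operation: H = {(0,0), (0,2), (0,4), (0,6), (1,0), (1,2), (1,4), (1,6), (2,0), (2,2), (2,4), (2,6), (3,0), (3,2), (3,4), (3,6), (4,0), (4,2), (4,4), (4,6)}, so |H| = 20.

20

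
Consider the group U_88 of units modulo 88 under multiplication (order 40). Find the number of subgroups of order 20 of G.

|G| = 40 and 20 | 40, so subgroups of order 20 are possible by Lagrange.
The subgroups of order 20 are: {1, 9, 13, 15, 19, 21, 23, 25, 29, 31, 35, 43, 47, 49, 51, 61, 71, 81, 83, 85}; {1, 5, 9, 13, 17, 21, 25, 29, 37, 41, 45, 49, 53, 57, 61, 65, 69, 73, 81, 85}; {1, 3, 7, 9, 13, 21, 25, 27, 29, 39, 49, 59, 61, 63, 67, 75, 79, 81, 85, 87}; {1, 7, 9, 15, 17, 23, 25, 31, 39, 41, 47, 49, 57, 63, 65, 71, 73, 79, 81, 87}; … (7 in all).
So G has 7 subgroups of order 20.

7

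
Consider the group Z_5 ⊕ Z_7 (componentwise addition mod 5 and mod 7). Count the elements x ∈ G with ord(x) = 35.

24

An element (a,b) has order lcm(ord(a), ord(b)); count pairs with lcm equal to 35.
Enumerating gives 24 such elements.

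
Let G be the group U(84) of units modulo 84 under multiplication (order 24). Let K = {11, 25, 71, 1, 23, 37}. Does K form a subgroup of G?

Yes

|K| = 6 divides |G| = 24, consistent with Lagrange.
K contains the identity, every element's inverse is in K, and K is closed under ·: it is a subgroup.
In fact K = ⟨23⟩.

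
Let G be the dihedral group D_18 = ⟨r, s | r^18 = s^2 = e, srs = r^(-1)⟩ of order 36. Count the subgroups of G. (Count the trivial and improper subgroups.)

45

|G| = 36, so by Lagrange every subgroup order divides 36. Divisors: 1, 2, 3, 4, 6, 9, 12, 18, 36.
Subgroups by order — order 1: 1; order 2: 19; order 3: 1; order 4: 9; order 6: 7; order 9: 1; order 12: 3; order 18: 3; order 36: 1.
Total: 1 + 19 + 1 + 9 + 7 + 1 + 3 + 3 + 1 = 45.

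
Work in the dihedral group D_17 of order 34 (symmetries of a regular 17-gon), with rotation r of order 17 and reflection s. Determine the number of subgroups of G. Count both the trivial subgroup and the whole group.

20

|G| = 34, so by Lagrange every subgroup order divides 34. Divisors: 1, 2, 17, 34.
Subgroups by order — order 1: 1; order 2: 17; order 17: 1; order 34: 1.
Total: 1 + 17 + 1 + 1 = 20.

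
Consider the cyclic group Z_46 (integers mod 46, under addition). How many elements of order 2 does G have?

1

In a cyclic group of order 46, the number of elements of order d (for d | 46) is φ(d).
φ(2) = 1.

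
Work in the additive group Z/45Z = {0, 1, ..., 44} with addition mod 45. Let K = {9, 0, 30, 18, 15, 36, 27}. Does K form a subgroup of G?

No

|K| = 7 does not divide |G| = 45, so by Lagrange K is not a subgroup.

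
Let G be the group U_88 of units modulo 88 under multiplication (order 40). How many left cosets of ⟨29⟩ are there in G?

4

|⟨29⟩| = 10 and |G| = 40.
By Lagrange, [G : H] = |G|/|H| = 40/10 = 4.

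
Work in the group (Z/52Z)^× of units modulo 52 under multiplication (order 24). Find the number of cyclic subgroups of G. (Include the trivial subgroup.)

12

Each element a generates a cyclic subgroup ⟨a⟩; distinct elements may generate the same one (a cyclic group of order d has φ(d) generators).
Cyclic subgroups by order — order 1: 1; order 2: 3; order 3: 1; order 4: 2; order 6: 3; order 12: 2.
Total: 12.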